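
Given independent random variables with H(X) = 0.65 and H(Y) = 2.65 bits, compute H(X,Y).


For independent variables, H(X,Y) = H(X) + H(Y) = 0.65 + 2.65 = 3.3

3.3 bits


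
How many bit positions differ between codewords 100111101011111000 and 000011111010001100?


Count differing positions: ^ . . ^ . . . ^ . . . ^ ^ ^ . ^ . . = 7 differences

7


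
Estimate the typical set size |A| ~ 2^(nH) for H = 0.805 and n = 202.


log2|A_typical| = nH = 202 * 0.805 = 162.61, so |A_typical| ~ 2^162.61 = 8.923e+48

8.923e+48


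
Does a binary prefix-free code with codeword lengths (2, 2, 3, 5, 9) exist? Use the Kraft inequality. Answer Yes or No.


Kraft sum = sum(2^(-l_i)) = 0.6582, need <= 1. Result: satisfied (a binary prefix-free code with these lengths exists)

Yes


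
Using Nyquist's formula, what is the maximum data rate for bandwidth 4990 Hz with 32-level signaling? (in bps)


Rate = 2 * B * log2(M) = 2 * 4990 * 5.0 = 49900.0

49900.0 bps


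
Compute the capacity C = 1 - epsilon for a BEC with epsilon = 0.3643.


C = 1 - epsilon = 1 - 0.3643 = 0.6357

0.6357 bits


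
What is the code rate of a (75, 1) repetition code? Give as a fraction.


Rate = k/n = 1/75

1/75


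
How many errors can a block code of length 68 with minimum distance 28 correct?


Correction capability = floor((d-1)/2) = floor((28-1)/2) = 13

13 errors


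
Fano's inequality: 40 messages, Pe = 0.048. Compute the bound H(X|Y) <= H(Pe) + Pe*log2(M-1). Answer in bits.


H(Pe) = -Pe*log2(Pe) - (1-Pe)*log2(1-Pe) = -0.048*log2(0.048) - 0.952*log2(0.952) = 0.210279 + 0.067560 = 0.2778. Pe*log2(M-1) = 0.048*log2(39) = 0.253699. Bound = H(Pe) + Pe*log2(M-1) = 0.210279 + 0.067560 + 0.253699 = 0.5315

0.5315 bits


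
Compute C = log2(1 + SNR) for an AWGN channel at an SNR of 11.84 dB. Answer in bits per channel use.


SNR_linear = 10^(11.84/10) = 15.2757; C = log2(1 + SNR_linear) = log2(1 + 15.2757) = 4.0246

4.0246 bits/channel use


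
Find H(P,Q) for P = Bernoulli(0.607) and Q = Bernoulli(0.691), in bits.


H(P,Q) = -p*log2(q) - (1-p)*log2(1-q). -0.607*log2(0.691) = 0.323678; -0.393*log2(0.309) = 0.665868. H(P,Q) = 0.323678 + 0.665868 = 0.9895

0.9895 bits


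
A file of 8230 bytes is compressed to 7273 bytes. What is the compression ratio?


Ratio = original / compressed = 8230 / 7273 = 1.1316

1.1316


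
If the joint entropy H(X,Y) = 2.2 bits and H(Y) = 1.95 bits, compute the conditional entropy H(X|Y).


H(X|Y) = H(X,Y) - H(Y) = 2.2 - 1.95 = 0.25

0.25 bits


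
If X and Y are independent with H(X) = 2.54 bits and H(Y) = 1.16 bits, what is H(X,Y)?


For independent variables, H(X,Y) = H(X) + H(Y) = 2.54 + 1.16 = 3.7

3.7 bits


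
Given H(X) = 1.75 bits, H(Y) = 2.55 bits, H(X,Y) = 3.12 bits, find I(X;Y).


I(X;Y) = H(X) + H(Y) - H(X,Y) = 1.75 + 2.55 - 3.12 = 1.18

1.18 bits


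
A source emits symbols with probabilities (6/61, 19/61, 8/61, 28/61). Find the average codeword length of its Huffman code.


Huffman construction (repeatedly merge the two least-probable nodes; each merge adds 1 bit to every symbol beneath it): 6/61 + 8/61 = 14/61; 14/61 + 19/61 = 33/61; 28/61 + 33/61 = 1. Resulting codeword lengths (in the order the probabilities were given): (3, 2, 3, 1). L_avg = sum(p_i * l_i) = 6/61*3 + 19/61*2 + 8/61*3 + 28/61*1 = 108/61 = 1.7705

1.7705 bits


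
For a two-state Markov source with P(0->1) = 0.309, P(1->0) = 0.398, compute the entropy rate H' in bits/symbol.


Stationary distribution: pi_0 = p10/(p01+p10) = 0.5629, pi_1 = 0.4371. Entropy rate H' = pi_0*H(p01) + pi_1*H(p10) = 0.5629*0.892 + 0.4371*0.9698 = 0.926

0.926 bits/symbol


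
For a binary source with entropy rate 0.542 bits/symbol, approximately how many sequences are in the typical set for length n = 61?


log2|A_typical| = nH = 61 * 0.542 = 33.062, so |A_typical| ~ 2^33.062 = 8.967e+09

8.967e+09


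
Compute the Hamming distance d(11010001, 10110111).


Count differing positions: . ^ ^ . . ^ ^ . = 4 differences

4


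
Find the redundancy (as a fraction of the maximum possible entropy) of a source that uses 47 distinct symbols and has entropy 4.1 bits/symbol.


H_max = log2(K) = log2(47) = 5.5546 bits/symbol. Redundancy = 1 - H/H_max = 1 - 4.1/5.5546 = 1 - 0.7381 = 0.2619

0.2619


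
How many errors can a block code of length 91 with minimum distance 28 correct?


Correction capability = floor((d-1)/2) = floor((28-1)/2) = 13

13 errors


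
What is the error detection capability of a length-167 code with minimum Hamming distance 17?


Detection capability = d_min - 1 = 17 - 1 = 16

16 errors


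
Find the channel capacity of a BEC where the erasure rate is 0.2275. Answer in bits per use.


C = 1 - epsilon = 1 - 0.2275 = 0.7725

0.7725 bits


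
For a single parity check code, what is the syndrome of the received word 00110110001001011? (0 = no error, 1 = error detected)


Syndrome = XOR of all bits = 0 XOR 0 XOR 1 XOR 1 XOR 0 XOR 1 XOR 1 XOR 0 XOR 0 XOR 0 XOR 1 XOR 0 XOR 0 XOR 1 XOR 0 XOR 1 XOR 1 = 0

0


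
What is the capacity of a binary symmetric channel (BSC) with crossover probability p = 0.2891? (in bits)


H(p) = -p*log2(p) - (1-p)*log2(1-p) = -0.2891*log2(0.2891) - 0.7109*log2(0.7109) = 0.517593 + 0.349963 = 0.8676. C = 1 - H(p) = 1 - 0.8676 = 0.1324

0.1324 bits


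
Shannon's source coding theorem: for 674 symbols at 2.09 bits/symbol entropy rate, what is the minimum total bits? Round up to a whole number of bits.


Minimum bits >= n * H = 674 * 2.09 = 1408.66, rounded up to a whole number of bits = 1409

1409 bits


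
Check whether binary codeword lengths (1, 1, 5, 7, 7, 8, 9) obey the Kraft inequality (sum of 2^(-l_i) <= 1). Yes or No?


Kraft sum = sum(2^(-l_i)) = 1.0527, need <= 1. Result: violated (a binary prefix-free code with these lengths cannot exist)

No


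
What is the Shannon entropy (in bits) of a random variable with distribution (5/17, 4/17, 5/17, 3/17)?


H = -sum(p_i * log2(p_i)). Terms: -(5/17)*log2(5/17) = 0.519275; -(4/17)*log2(4/17) = 0.491168; -(5/17)*log2(5/17) = 0.519275; -(3/17)*log2(3/17) = 0.441618. H = 0.519275 + 0.491168 + 0.519275 + 0.441618 = 1.9713

1.9713 bits


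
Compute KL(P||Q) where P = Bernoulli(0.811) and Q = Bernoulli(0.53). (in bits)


KL = p*log2(p/q) + (1-p)*log2((1-p)/(1-q)) = 0.811*log2(0.811/0.53) + 0.189*log2(0.189/0.47) = 0.2493

0.2493 bits


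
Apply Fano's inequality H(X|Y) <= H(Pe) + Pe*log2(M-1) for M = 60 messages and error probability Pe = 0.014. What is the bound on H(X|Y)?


H(Pe) = -Pe*log2(Pe) - (1-Pe)*log2(1-Pe) = -0.014*log2(0.014) - 0.986*log2(0.986) = 0.086218 + 0.020056 = 0.1063. Pe*log2(M-1) = 0.014*log2(59) = 0.082357. Bound = H(Pe) + Pe*log2(M-1) = 0.086218 + 0.020056 + 0.082357 = 0.1886

0.1886 bits


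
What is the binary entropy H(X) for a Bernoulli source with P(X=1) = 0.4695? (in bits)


H = -p*log2(p) - (1-p)*log2(1-p). -0.4695*log2(0.4695) = 0.512132; -0.5305*log2(0.5305) = 0.485182. H = 0.512132 + 0.485182 = 0.9973

0.9973 bits


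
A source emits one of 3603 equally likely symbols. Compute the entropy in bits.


H = log2(n) = log2(3603) = 11.815

11.815 bits


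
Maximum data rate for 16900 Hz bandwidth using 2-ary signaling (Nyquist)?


Rate = 2 * B * log2(M) = 2 * 16900 * 1.0 = 33800.0

33800.0 bps


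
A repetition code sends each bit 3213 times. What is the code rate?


Rate = k/n = 1/3213

1/3213


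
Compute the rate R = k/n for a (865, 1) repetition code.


Rate = k/n = 1/865

1/865


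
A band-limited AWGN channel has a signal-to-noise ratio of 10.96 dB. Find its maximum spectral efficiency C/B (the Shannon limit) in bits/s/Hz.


SNR_linear = 10^(10.96/10) = 12.4738; C/B = log2(1 + SNR_linear) = log2(1 + 12.4738) = 3.7521

3.7521 bits/s/Hz


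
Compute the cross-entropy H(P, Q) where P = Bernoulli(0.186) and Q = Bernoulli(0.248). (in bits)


H(P,Q) = -p*log2(q) - (1-p)*log2(1-q). -0.186*log2(0.248) = 0.374155; -0.814*log2(0.752) = 0.334713. H(P,Q) = 0.374155 + 0.334713 = 0.7089

0.7089 bits


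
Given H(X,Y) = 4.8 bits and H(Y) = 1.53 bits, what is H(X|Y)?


H(X|Y) = H(X,Y) - H(Y) = 4.8 - 1.53 = 3.27

3.27 bits


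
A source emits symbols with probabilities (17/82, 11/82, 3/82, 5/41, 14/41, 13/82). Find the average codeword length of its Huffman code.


Huffman construction (repeatedly merge the two least-probable nodes; each merge adds 1 bit to every symbol beneath it): 3/82 + 5/41 = 13/82; 11/82 + 13/82 = 12/41; 13/82 + 17/82 = 15/41; 12/41 + 14/41 = 26/41; 15/41 + 26/41 = 1. Resulting codeword lengths (in the order the probabilities were given): (2, 3, 3, 3, 2, 3). L_avg = sum(p_i * l_i) = 17/82*2 + 11/82*3 + 3/82*3 + 5/41*3 + 14/41*2 + 13/82*3 = 201/82 = 2.4512

2.4512 bits


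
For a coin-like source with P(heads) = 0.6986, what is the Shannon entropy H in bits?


H = -p*log2(p) - (1-p)*log2(1-p). -0.6986*log2(0.6986) = 0.361499; -0.3014*log2(0.3014) = 0.521497. H = 0.361499 + 0.521497 = 0.883

0.883 bits


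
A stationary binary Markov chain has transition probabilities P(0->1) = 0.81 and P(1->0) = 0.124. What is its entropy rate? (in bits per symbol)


Stationary distribution: pi_0 = p10/(p01+p10) = 0.1328, pi_1 = 0.8672. Entropy rate H' = pi_0*H(p01) + pi_1*H(p10) = 0.1328*0.7015 + 0.8672*0.5408 = 0.5621

0.5621 bits/symbol


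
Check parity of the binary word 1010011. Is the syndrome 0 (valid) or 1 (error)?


Syndrome = XOR of all bits = 1 XOR 0 XOR 1 XOR 0 XOR 0 XOR 1 XOR 1 = 0

0


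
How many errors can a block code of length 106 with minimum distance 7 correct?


Correction capability = floor((d-1)/2) = floor((7-1)/2) = 3

3 errors


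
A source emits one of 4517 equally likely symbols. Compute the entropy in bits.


H = log2(n) = log2(4517) = 12.1411

12.1411 bits


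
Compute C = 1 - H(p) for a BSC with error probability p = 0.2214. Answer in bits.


H(p) = -p*log2(p) - (1-p)*log2(1-p) = -0.2214*log2(0.2214) - 0.7786*log2(0.7786) = 0.481605 + 0.281110 = 0.7627. C = 1 - H(p) = 1 - 0.7627 = 0.2373

0.2373 bits


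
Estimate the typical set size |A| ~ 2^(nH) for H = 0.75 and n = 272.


log2|A_typical| = nH = 272 * 0.75 = 204.0, so |A_typical| ~ 2^204.0 = 2.571e+61

2.571e+61


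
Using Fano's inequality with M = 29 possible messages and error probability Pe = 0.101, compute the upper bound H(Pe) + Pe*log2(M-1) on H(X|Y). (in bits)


H(Pe) = -Pe*log2(Pe) - (1-Pe)*log2(1-Pe) = -0.101*log2(0.101) - 0.899*log2(0.899) = 0.334065 + 0.138093 = 0.4722. Pe*log2(M-1) = 0.101*log2(28) = 0.485543. Bound = H(Pe) + Pe*log2(M-1) = 0.334065 + 0.138093 + 0.485543 = 0.9577

0.9577 bits


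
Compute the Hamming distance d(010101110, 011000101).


Count differing positions: . . ^ ^ . ^ . ^ ^ = 5 differences

5


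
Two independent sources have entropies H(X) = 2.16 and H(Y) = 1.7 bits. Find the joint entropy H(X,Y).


For independent variables, H(X,Y) = H(X) + H(Y) = 2.16 + 1.7 = 3.86

3.86 bits


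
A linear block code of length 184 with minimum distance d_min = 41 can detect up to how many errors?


Detection capability = d_min - 1 = 41 - 1 = 40

40 errors


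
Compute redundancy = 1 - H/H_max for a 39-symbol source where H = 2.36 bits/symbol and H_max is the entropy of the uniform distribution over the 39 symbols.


H_max = log2(K) = log2(39) = 5.2854 bits/symbol. Redundancy = 1 - H/H_max = 1 - 2.36/5.2854 = 1 - 0.4465 = 0.5535

0.5535


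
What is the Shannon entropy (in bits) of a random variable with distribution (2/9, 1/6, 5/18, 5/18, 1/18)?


H = -sum(p_i * log2(p_i)). Terms: -(2/9)*log2(2/9) = 0.482206; -(1/6)*log2(1/6) = 0.430827; -(5/18)*log2(5/18) = 0.513332; -(5/18)*log2(5/18) = 0.513332; -(1/18)*log2(1/18) = 0.231663. H = 0.482206 + 0.430827 + 0.513332 + 0.513332 + 0.231663 = 2.1714

2.1714 bits


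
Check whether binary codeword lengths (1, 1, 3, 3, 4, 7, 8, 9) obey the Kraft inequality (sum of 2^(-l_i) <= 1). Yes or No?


Kraft sum = sum(2^(-l_i)) = 1.3262, need <= 1. Result: violated (a binary prefix-free code with these lengths cannot exist)

No


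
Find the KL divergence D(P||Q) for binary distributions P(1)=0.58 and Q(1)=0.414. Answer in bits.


KL = p*log2(p/q) + (1-p)*log2((1-p)/(1-q)) = 0.58*log2(0.58/0.414) + 0.42*log2(0.42/0.586) = 0.0803

0.0803 bits


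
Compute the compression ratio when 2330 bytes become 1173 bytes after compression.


Ratio = original / compressed = 2330 / 1173 = 1.9864

1.9864


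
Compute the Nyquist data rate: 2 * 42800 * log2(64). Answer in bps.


Rate = 2 * B * log2(M) = 2 * 42800 * 6.0 = 513600.0

513600.0 bps


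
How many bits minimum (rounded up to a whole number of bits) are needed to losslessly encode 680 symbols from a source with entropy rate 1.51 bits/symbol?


Minimum bits >= n * H = 680 * 1.51 = 1026.8, rounded up to a whole number of bits = 1027

1027 bits


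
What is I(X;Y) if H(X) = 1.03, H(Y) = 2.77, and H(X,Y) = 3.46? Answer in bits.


I(X;Y) = H(X) + H(Y) - H(X,Y) = 1.03 + 2.77 - 3.46 = 0.34

0.34 bits


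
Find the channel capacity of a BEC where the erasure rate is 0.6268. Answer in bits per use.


C = 1 - epsilon = 1 - 0.6268 = 0.3732

0.3732 bits


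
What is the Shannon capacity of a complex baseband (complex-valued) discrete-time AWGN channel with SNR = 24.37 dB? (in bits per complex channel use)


SNR_linear = 10^(24.37/10) = 273.5269; C = log2(1 + SNR_linear) = log2(1 + 273.5269) = 8.1008

8.1008 bits/channel use


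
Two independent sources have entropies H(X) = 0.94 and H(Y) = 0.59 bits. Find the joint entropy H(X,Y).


For independent variables, H(X,Y) = H(X) + H(Y) = 0.94 + 0.59 = 1.53

1.53 bits


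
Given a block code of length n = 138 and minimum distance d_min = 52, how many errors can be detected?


Detection capability = d_min - 1 = 52 - 1 = 51

51 errors


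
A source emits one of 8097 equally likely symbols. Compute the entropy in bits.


H = log2(n) = log2(8097) = 12.9832

12.9832 bits


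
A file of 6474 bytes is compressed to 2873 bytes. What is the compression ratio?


Ratio = original / compressed = 6474 / 2873 = 2.2534

2.2534


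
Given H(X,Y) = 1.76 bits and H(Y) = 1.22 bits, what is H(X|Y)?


H(X|Y) = H(X,Y) - H(Y) = 1.76 - 1.22 = 0.54

0.54 bits


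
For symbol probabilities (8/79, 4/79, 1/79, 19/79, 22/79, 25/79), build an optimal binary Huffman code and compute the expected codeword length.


Huffman construction (repeatedly merge the two least-probable nodes; each merge adds 1 bit to every symbol beneath it): 1/79 + 4/79 = 5/79; 5/79 + 8/79 = 13/79; 13/79 + 19/79 = 32/79; 22/79 + 25/79 = 47/79; 32/79 + 47/79 = 1. Resulting codeword lengths (in the order the probabilities were given): (3, 4, 4, 2, 2, 2). L_avg = sum(p_i * l_i) = 8/79*3 + 4/79*4 + 1/79*4 + 19/79*2 + 22/79*2 + 25/79*2 = 176/79 = 2.2278

2.2278 bits


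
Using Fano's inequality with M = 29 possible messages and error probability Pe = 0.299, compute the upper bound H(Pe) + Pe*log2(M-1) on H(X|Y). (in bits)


H(Pe) = -Pe*log2(Pe) - (1-Pe)*log2(1-Pe) = -0.299*log2(0.299) - 0.701*log2(0.701) = 0.520793 + 0.359272 = 0.8801. Pe*log2(M-1) = 0.299*log2(28) = 1.437399. Bound = H(Pe) + Pe*log2(M-1) = 0.520793 + 0.359272 + 1.437399 = 2.3175

2.3175 bits


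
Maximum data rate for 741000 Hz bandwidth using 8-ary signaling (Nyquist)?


Rate = 2 * B * log2(M) = 2 * 741000 * 3.0 = 4446000.0

4446000.0 bps


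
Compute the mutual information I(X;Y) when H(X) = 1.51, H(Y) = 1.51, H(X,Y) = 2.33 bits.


I(X;Y) = H(X) + H(Y) - H(X,Y) = 1.51 + 1.51 - 2.33 = 0.69

0.69 bits


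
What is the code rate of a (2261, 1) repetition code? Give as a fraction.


Rate = k/n = 1/2261

1/2261


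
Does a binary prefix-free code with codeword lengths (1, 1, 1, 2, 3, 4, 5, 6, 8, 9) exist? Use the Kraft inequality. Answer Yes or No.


Kraft sum = sum(2^(-l_i)) = 1.9902, need <= 1. Result: violated (a binary prefix-free code with these lengths cannot exist)

No


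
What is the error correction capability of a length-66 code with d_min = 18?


Correction capability = floor((d-1)/2) = floor((18-1)/2) = 8

8 errors


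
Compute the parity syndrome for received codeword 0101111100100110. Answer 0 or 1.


Syndrome = XOR of all bits = 0 XOR 1 XOR 0 XOR 1 XOR 1 XOR 1 XOR 1 XOR 1 XOR 0 XOR 0 XOR 1 XOR 0 XOR 0 XOR 1 XOR 1 XOR 0 = 1

1


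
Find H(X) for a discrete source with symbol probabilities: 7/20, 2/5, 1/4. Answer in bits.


H = -sum(p_i * log2(p_i)). Terms: -(7/20)*log2(7/20) = 0.530101; -(2/5)*log2(2/5) = 0.528771; -(1/4)*log2(1/4) = 0.500000. H = 0.530101 + 0.528771 + 0.500000 = 1.5589

1.5589 bits


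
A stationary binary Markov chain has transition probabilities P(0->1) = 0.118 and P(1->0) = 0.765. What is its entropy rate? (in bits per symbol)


Stationary distribution: pi_0 = p10/(p01+p10) = 0.8664, pi_1 = 0.1336. Entropy rate H' = pi_0*H(p01) + pi_1*H(p10) = 0.8664*0.5236 + 0.1336*0.7866 = 0.5587

0.5587 bits/symbol


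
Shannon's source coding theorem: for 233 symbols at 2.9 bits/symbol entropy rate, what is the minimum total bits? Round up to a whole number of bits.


Minimum bits >= n * H = 233 * 2.9 = 675.7, rounded up to a whole number of bits = 676

676 bits


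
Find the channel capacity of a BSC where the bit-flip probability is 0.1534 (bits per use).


H(p) = -p*log2(p) - (1-p)*log2(1-p) = -0.1534*log2(0.1534) - 0.8466*log2(0.8466) = 0.414890 + 0.203394 = 0.6183. C = 1 - H(p) = 1 - 0.6183 = 0.3817

0.3817 bits


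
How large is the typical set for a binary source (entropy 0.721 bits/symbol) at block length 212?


log2|A_typical| = nH = 212 * 0.721 = 152.852, so |A_typical| ~ 2^152.852 = 1.030e+46

1.030e+46


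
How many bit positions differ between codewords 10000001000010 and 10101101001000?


Count differing positions: . . ^ . ^ ^ . . . . ^ . ^ . = 5 differences

5


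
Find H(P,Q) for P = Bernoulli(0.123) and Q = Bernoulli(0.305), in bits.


H(P,Q) = -p*log2(q) - (1-p)*log2(1-q). -0.123*log2(0.305) = 0.210714; -0.877*log2(0.695) = 0.460351. H(P,Q) = 0.210714 + 0.460351 = 0.6711

0.6711 bits


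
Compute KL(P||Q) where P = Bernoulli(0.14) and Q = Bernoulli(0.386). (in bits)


KL = p*log2(p/q) + (1-p)*log2((1-p)/(1-q)) = 0.14*log2(0.14/0.386) + 0.86*log2(0.86/0.614) = 0.2132

0.2132 bits


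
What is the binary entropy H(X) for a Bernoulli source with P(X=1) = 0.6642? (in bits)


H = -p*log2(p) - (1-p)*log2(1-p). -0.6642*log2(0.6642) = 0.392084; -0.3358*log2(0.3358) = 0.528659. H = 0.392084 + 0.528659 = 0.9207

0.9207 bits


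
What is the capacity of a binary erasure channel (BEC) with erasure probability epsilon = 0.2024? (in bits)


C = 1 - epsilon = 1 - 0.2024 = 0.7976

0.7976 bits


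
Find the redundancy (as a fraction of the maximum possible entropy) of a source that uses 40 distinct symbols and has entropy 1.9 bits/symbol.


H_max = log2(K) = log2(40) = 5.3219 bits/symbol. Redundancy = 1 - H/H_max = 1 - 1.9/5.3219 = 1 - 0.357 = 0.643

0.643


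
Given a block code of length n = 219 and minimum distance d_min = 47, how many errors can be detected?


Detection capability = d_min - 1 = 47 - 1 = 46

46 errors


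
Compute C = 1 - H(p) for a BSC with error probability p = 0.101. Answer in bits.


H(p) = -p*log2(p) - (1-p)*log2(1-p) = -0.101*log2(0.101) - 0.899*log2(0.899) = 0.334065 + 0.138093 = 0.4722. C = 1 - H(p) = 1 - 0.4722 = 0.5278

0.5278 bits


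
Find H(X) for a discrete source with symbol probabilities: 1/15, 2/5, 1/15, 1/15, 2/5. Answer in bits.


H = -sum(p_i * log2(p_i)). Terms: -(1/15)*log2(1/15) = 0.260459; -(2/5)*log2(2/5) = 0.528771; -(1/15)*log2(1/15) = 0.260459; -(1/15)*log2(1/15) = 0.260459; -(2/5)*log2(2/5) = 0.528771. H = 0.260459 + 0.528771 + 0.260459 + 0.260459 + 0.528771 = 1.8389

1.8389 bits


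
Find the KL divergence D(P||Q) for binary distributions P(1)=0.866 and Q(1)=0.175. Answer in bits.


KL = p*log2(p/q) + (1-p)*log2((1-p)/(1-q)) = 0.866*log2(0.866/0.175) + 0.134*log2(0.134/0.825) = 1.6465

1.6465 bits


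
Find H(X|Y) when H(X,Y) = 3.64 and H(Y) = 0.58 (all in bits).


H(X|Y) = H(X,Y) - H(Y) = 3.64 - 0.58 = 3.06

3.06 bits


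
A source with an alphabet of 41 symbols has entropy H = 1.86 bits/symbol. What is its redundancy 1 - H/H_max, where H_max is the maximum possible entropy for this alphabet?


H_max = log2(K) = log2(41) = 5.3576 bits/symbol. Redundancy = 1 - H/H_max = 1 - 1.86/5.3576 = 1 - 0.3472 = 0.6528

0.6528


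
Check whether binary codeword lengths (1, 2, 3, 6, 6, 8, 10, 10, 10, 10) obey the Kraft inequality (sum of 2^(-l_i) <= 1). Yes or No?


Kraft sum = sum(2^(-l_i)) = 0.9141, need <= 1. Result: satisfied (a binary prefix-free code with these lengths exists)

Yes


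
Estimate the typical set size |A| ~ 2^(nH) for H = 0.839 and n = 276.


log2|A_typical| = nH = 276 * 0.839 = 231.564, so |A_typical| ~ 2^231.564 = 5.102e+69

5.102e+69


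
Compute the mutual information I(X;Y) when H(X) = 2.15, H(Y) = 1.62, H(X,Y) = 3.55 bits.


I(X;Y) = H(X) + H(Y) - H(X,Y) = 2.15 + 1.62 - 3.55 = 0.22

0.22 bits


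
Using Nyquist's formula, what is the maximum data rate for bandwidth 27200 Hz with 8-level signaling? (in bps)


Rate = 2 * B * log2(M) = 2 * 27200 * 3.0 = 163200.0

163200.0 bps


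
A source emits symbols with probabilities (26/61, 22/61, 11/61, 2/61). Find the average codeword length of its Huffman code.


Huffman construction (repeatedly merge the two least-probable nodes; each merge adds 1 bit to every symbol beneath it): 2/61 + 11/61 = 13/61; 13/61 + 22/61 = 35/61; 26/61 + 35/61 = 1. Resulting codeword lengths (in the order the probabilities were given): (1, 2, 3, 3). L_avg = sum(p_i * l_i) = 26/61*1 + 22/61*2 + 11/61*3 + 2/61*3 = 109/61 = 1.7869

1.7869 bits


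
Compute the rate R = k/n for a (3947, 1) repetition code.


Rate = k/n = 1/3947

1/3947


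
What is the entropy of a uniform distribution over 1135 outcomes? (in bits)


H = log2(n) = log2(1135) = 10.1485

10.1485 bits


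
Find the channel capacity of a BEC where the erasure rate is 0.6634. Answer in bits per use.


C = 1 - epsilon = 1 - 0.6634 = 0.3366

0.3366 bits


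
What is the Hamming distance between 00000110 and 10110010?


Count differing positions: ^ . ^ ^ . ^ . . = 4 differences

4


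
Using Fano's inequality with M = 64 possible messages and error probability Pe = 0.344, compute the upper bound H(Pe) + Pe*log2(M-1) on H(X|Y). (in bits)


H(Pe) = -Pe*log2(Pe) - (1-Pe)*log2(1-Pe) = -0.344*log2(0.344) - 0.656*log2(0.656) = 0.529595 + 0.399000 = 0.9286. Pe*log2(M-1) = 0.344*log2(63) = 2.056184. Bound = H(Pe) + Pe*log2(M-1) = 0.529595 + 0.399000 + 2.056184 = 2.9848

2.9848 bits


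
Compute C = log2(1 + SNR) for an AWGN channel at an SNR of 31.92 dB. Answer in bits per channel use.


SNR_linear = 10^(31.92/10) = 1555.9656; C = log2(1 + SNR_linear) = log2(1 + 1555.9656) = 10.6045

10.6045 bits/channel use


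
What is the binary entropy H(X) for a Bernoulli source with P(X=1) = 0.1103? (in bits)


H = -p*log2(p) - (1-p)*log2(1-p). -0.1103*log2(0.1103) = 0.350809; -0.8897*log2(0.8897) = 0.150012. H = 0.350809 + 0.150012 = 0.5008

0.5008 bits


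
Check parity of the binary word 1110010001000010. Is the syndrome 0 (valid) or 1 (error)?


Syndrome = XOR of all bits = 1 XOR 1 XOR 1 XOR 0 XOR 0 XOR 1 XOR 0 XOR 0 XOR 0 XOR 1 XOR 0 XOR 0 XOR 0 XOR 0 XOR 1 XOR 0 = 0

0


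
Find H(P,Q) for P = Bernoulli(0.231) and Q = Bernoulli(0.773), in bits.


H(P,Q) = -p*log2(q) - (1-p)*log2(1-q). -0.231*log2(0.773) = 0.085807; -0.769*log2(0.227) = 1.645072. H(P,Q) = 0.085807 + 1.645072 = 1.7309

1.7309 bits


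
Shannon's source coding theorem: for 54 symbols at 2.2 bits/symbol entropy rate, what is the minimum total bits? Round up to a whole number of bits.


Minimum bits >= n * H = 54 * 2.2 = 118.8, rounded up to a whole number of bits = 119

119 bits


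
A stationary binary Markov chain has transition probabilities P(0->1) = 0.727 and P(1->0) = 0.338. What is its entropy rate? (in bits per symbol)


Stationary distribution: pi_0 = p10/(p01+p10) = 0.3174, pi_1 = 0.6826. Entropy rate H' = pi_0*H(p01) + pi_1*H(p10) = 0.3174*0.8457 + 0.6826*0.9229 = 0.8984

0.8984 bits/symbol


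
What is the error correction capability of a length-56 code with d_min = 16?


Correction capability = floor((d-1)/2) = floor((16-1)/2) = 7

7 errors


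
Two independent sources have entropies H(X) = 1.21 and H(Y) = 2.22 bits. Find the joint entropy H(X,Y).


For independent variables, H(X,Y) = H(X) + H(Y) = 1.21 + 2.22 = 3.43

3.43 bits


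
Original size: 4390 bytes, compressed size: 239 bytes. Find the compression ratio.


Ratio = original / compressed = 4390 / 239 = 18.3682

18.3682


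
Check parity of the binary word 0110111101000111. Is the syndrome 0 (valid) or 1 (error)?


Syndrome = XOR of all bits = 0 XOR 1 XOR 1 XOR 0 XOR 1 XOR 1 XOR 1 XOR 1 XOR 0 XOR 1 XOR 0 XOR 0 XOR 0 XOR 1 XOR 1 XOR 1 = 0

0


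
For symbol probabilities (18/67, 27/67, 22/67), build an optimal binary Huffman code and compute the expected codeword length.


Huffman construction (repeatedly merge the two least-probable nodes; each merge adds 1 bit to every symbol beneath it): 18/67 + 22/67 = 40/67; 27/67 + 40/67 = 1. Resulting codeword lengths (in the order the probabilities were given): (2, 1, 2). L_avg = sum(p_i * l_i) = 18/67*2 + 27/67*1 + 22/67*2 = 107/67 = 1.597

1.597 bits


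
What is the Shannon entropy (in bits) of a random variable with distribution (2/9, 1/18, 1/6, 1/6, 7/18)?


H = -sum(p_i * log2(p_i)). Terms: -(2/9)*log2(2/9) = 0.482206; -(1/18)*log2(1/18) = 0.231663; -(1/6)*log2(1/6) = 0.430827; -(1/6)*log2(1/6) = 0.430827; -(7/18)*log2(7/18) = 0.529888. H = 0.482206 + 0.231663 + 0.430827 + 0.430827 + 0.529888 = 2.1054

2.1054 bits


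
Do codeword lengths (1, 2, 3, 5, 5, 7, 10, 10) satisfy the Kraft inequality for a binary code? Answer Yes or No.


Kraft sum = sum(2^(-l_i)) = 0.9473, need <= 1. Result: satisfied (a binary prefix-free code with these lengths exists)

Yes


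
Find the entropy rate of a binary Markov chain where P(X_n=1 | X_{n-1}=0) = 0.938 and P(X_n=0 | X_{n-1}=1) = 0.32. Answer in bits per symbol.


Stationary distribution: pi_0 = p10/(p01+p10) = 0.2544, pi_1 = 0.7456. Entropy rate H' = pi_0*H(p01) + pi_1*H(p10) = 0.2544*0.3353 + 0.7456*0.9044 = 0.7596

0.7596 bits/symbol


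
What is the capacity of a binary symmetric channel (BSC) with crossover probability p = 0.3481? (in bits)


H(p) = -p*log2(p) - (1-p)*log2(1-p) = -0.3481*log2(0.3481) - 0.6519*log2(0.6519) = 0.529957 + 0.402403 = 0.9324. C = 1 - H(p) = 1 - 0.9324 = 0.0676

0.0676 bits


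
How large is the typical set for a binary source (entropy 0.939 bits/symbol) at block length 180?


log2|A_typical| = nH = 180 * 0.939 = 169.02, so |A_typical| ~ 2^169.02 = 7.587e+50

7.587e+50


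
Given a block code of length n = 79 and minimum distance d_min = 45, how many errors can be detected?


Detection capability = d_min - 1 = 45 - 1 = 44

44 errors


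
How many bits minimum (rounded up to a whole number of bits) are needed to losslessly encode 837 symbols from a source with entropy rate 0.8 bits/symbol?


Minimum bits >= n * H = 837 * 0.8 = 669.6, rounded up to a whole number of bits = 670

670 bits


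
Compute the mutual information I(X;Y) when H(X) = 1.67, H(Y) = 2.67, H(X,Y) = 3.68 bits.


I(X;Y) = H(X) + H(Y) - H(X,Y) = 1.67 + 2.67 - 3.68 = 0.66

0.66 bits


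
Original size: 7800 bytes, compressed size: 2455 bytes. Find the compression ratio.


Ratio = original / compressed = 7800 / 2455 = 3.1772

3.1772


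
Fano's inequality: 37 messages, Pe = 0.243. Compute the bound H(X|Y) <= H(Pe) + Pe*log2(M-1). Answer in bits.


H(Pe) = -Pe*log2(Pe) - (1-Pe)*log2(1-Pe) = -0.243*log2(0.243) - 0.757*log2(0.757) = 0.495956 + 0.304038 = 0.8. Pe*log2(M-1) = 0.243*log2(36) = 1.256292. Bound = H(Pe) + Pe*log2(M-1) = 0.495956 + 0.304038 + 1.256292 = 2.0563

2.0563 bits


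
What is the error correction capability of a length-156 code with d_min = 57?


Correction capability = floor((d-1)/2) = floor((57-1)/2) = 28

28 errors


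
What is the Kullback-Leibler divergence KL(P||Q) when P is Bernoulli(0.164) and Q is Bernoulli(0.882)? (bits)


KL = p*log2(p/q) + (1-p)*log2((1-p)/(1-q)) = 0.164*log2(0.164/0.882) + 0.836*log2(0.836/0.118) = 1.9634

1.9634 bits


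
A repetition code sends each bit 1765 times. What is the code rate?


Rate = k/n = 1/1765

1/1765


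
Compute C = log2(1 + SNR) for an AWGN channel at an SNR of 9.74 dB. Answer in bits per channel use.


SNR_linear = 10^(9.74/10) = 9.4189; C = log2(1 + SNR_linear) = log2(1 + 9.4189) = 3.3811

3.3811 bits/channel use


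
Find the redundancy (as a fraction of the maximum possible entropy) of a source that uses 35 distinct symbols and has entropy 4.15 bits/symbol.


H_max = log2(K) = log2(35) = 5.1293 bits/symbol. Redundancy = 1 - H/H_max = 1 - 4.15/5.1293 = 1 - 0.8091 = 0.1909

0.1909


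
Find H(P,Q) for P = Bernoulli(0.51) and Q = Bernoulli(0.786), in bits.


H(P,Q) = -p*log2(q) - (1-p)*log2(1-q). -0.51*log2(0.786) = 0.177173; -0.49*log2(0.214) = 1.089915. H(P,Q) = 0.177173 + 1.089915 = 1.2671

1.2671 bits


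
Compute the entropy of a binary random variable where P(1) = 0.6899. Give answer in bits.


H = -p*log2(p) - (1-p)*log2(1-p). -0.6899*log2(0.6899) = 0.369470; -0.3101*log2(0.3101) = 0.523819. H = 0.369470 + 0.523819 = 0.8933

0.8933 bits


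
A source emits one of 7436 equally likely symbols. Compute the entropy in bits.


H = log2(n) = log2(7436) = 12.8603

12.8603 bits


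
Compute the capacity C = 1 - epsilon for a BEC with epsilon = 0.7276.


C = 1 - epsilon = 1 - 0.7276 = 0.2724

0.2724 bits


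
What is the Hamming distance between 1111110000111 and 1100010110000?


Count differing positions: . . ^ ^ ^ . . ^ ^ . ^ ^ ^ = 8 differences

8


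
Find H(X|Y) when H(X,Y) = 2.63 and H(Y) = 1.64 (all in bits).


H(X|Y) = H(X,Y) - H(Y) = 2.63 - 1.64 = 0.99

0.99 bits


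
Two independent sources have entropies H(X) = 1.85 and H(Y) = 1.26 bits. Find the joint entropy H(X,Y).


For independent variables, H(X,Y) = H(X) + H(Y) = 1.85 + 1.26 = 3.11

3.11 bits


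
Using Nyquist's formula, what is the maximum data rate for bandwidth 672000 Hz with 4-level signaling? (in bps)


Rate = 2 * B * log2(M) = 2 * 672000 * 2.0 = 2688000.0

2688000.0 bps


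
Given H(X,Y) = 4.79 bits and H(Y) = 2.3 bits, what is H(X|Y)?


H(X|Y) = H(X,Y) - H(Y) = 4.79 - 2.3 = 2.49

2.49 bits


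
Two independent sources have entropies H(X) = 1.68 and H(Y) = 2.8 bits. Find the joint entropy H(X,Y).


For independent variables, H(X,Y) = H(X) + H(Y) = 1.68 + 2.8 = 4.48

4.48 bits


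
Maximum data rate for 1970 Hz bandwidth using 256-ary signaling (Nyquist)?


Rate = 2 * B * log2(M) = 2 * 1970 * 8.0 = 31520.0

31520.0 bps


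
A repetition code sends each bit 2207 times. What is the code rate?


Rate = k/n = 1/2207

1/2207


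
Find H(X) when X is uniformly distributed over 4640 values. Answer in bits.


H = log2(n) = log2(4640) = 12.1799

12.1799 bits


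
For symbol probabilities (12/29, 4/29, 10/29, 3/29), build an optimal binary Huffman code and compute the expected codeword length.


Huffman construction (repeatedly merge the two least-probable nodes; each merge adds 1 bit to every symbol beneath it): 3/29 + 4/29 = 7/29; 7/29 + 10/29 = 17/29; 12/29 + 17/29 = 1. Resulting codeword lengths (in the order the probabilities were given): (1, 3, 2, 3). L_avg = sum(p_i * l_i) = 12/29*1 + 4/29*3 + 10/29*2 + 3/29*3 = 53/29 = 1.8276

1.8276 bits


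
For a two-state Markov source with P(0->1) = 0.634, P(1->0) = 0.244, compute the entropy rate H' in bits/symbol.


Stationary distribution: pi_0 = p10/(p01+p10) = 0.2779, pi_1 = 0.7221. Entropy rate H' = pi_0*H(p01) + pi_1*H(p10) = 0.2779*0.9476 + 0.7221*0.8016 = 0.8422

0.8422 bits/symbol


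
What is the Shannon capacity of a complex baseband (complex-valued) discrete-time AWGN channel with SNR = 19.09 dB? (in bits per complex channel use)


SNR_linear = 10^(19.09/10) = 81.0961; C = log2(1 + SNR_linear) = log2(1 + 81.0961) = 6.3592

6.3592 bits/channel use


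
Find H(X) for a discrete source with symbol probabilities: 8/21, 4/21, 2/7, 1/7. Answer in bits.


H = -sum(p_i * log2(p_i)). Terms: -(8/21)*log2(8/21) = 0.530407; -(4/21)*log2(4/21) = 0.455680; -(2/7)*log2(2/7) = 0.516387; -(1/7)*log2(1/7) = 0.401051. H = 0.530407 + 0.455680 + 0.516387 + 0.401051 = 1.9035

1.9035 bits


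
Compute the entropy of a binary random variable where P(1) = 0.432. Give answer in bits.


H = -p*log2(p) - (1-p)*log2(1-p). -0.432*log2(0.432) = 0.523107; -0.568*log2(0.568) = 0.463509. H = 0.523107 + 0.463509 = 0.9866

0.9866 bits


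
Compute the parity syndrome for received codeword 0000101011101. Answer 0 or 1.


Syndrome = XOR of all bits = 0 XOR 0 XOR 0 XOR 0 XOR 1 XOR 0 XOR 1 XOR 0 XOR 1 XOR 1 XOR 1 XOR 0 XOR 1 = 0

0


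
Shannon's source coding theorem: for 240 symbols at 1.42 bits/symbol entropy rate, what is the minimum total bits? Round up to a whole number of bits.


Minimum bits >= n * H = 240 * 1.42 = 340.8, rounded up to a whole number of bits = 341

341 bits


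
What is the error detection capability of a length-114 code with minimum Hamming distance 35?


Detection capability = d_min - 1 = 35 - 1 = 34

34 errors


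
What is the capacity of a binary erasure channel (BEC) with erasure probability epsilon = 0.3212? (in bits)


C = 1 - epsilon = 1 - 0.3212 = 0.6788

0.6788 bits


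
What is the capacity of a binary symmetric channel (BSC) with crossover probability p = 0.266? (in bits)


H(p) = -p*log2(p) - (1-p)*log2(1-p) = -0.266*log2(0.266) - 0.734*log2(0.734) = 0.508193 + 0.327473 = 0.8357. C = 1 - H(p) = 1 - 0.8357 = 0.1643

0.1643 bits


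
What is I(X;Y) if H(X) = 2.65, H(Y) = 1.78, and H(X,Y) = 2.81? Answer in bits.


I(X;Y) = H(X) + H(Y) - H(X,Y) = 2.65 + 1.78 - 2.81 = 1.62

1.62 bits


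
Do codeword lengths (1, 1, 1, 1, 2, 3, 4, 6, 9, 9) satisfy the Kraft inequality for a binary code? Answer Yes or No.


Kraft sum = sum(2^(-l_i)) = 2.457, need <= 1. Result: violated (a binary prefix-free code with these lengths cannot exist)

No


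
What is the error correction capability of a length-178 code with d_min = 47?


Correction capability = floor((d-1)/2) = floor((47-1)/2) = 23

23 errors


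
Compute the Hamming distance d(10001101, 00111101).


Count differing positions: ^ . ^ ^ . . . . = 3 differences

3


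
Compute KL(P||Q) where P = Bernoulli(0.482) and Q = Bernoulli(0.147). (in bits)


KL = p*log2(p/q) + (1-p)*log2((1-p)/(1-q)) = 0.482*log2(0.482/0.147) + 0.518*log2(0.518/0.853) = 0.453

0.453 bits


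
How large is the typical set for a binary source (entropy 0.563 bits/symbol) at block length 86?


log2|A_typical| = nH = 86 * 0.563 = 48.418, so |A_typical| ~ 2^48.418 = 3.761e+14

3.761e+14


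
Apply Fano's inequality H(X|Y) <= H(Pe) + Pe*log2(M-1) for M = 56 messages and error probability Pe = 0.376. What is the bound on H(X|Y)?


H(Pe) = -Pe*log2(Pe) - (1-Pe)*log2(1-Pe) = -0.376*log2(0.376) - 0.624*log2(0.624) = 0.530609 + 0.424558 = 0.9552. Pe*log2(M-1) = 0.376*log2(55) = 2.173791. Bound = H(Pe) + Pe*log2(M-1) = 0.530609 + 0.424558 + 2.173791 = 3.129

3.129 bits


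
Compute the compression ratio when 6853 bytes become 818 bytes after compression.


Ratio = original / compressed = 6853 / 818 = 8.3778

8.3778


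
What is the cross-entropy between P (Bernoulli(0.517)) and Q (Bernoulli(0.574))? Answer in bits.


H(P,Q) = -p*log2(q) - (1-p)*log2(1-q). -0.517*log2(0.574) = 0.414054; -0.483*log2(0.426) = 0.594609. H(P,Q) = 0.414054 + 0.594609 = 1.0087

1.0087 bits


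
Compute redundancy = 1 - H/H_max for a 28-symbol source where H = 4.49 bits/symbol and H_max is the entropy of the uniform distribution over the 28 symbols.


H_max = log2(K) = log2(28) = 4.8074 bits/symbol. Redundancy = 1 - H/H_max = 1 - 4.49/4.8074 = 1 - 0.934 = 0.066

0.066


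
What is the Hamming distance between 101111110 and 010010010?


Count differing positions: ^ ^ ^ ^ . ^ ^ . . = 6 differences

6


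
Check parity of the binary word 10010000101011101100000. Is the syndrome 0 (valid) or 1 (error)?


Syndrome = XOR of all bits = 1 XOR 0 XOR 0 XOR 1 XOR 0 XOR 0 XOR 0 XOR 0 XOR 1 XOR 0 XOR 1 XOR 0 XOR 1 XOR 1 XOR 1 XOR 0 XOR 1 XOR 1 XOR 0 XOR 0 XOR 0 XOR 0 XOR 0 = 1

1


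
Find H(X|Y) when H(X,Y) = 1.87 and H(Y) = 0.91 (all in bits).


H(X|Y) = H(X,Y) - H(Y) = 1.87 - 0.91 = 0.96

0.96 bits


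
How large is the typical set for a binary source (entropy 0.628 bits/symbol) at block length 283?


log2|A_typical| = nH = 283 * 0.628 = 177.724, so |A_typical| ~ 2^177.724 = 3.164e+53

3.164e+53


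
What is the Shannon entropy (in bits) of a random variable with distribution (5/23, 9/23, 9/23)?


H = -sum(p_i * log2(p_i)). Terms: -(5/23)*log2(5/23) = 0.478616; -(9/23)*log2(9/23) = 0.529684; -(9/23)*log2(9/23) = 0.529684. H = 0.478616 + 0.529684 + 0.529684 = 1.538

1.538 bits


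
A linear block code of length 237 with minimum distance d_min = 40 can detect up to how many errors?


Detection capability = d_min - 1 = 40 - 1 = 39

39 errors


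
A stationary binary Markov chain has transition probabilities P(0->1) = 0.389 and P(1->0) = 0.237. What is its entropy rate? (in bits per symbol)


Stationary distribution: pi_0 = p10/(p01+p10) = 0.3786, pi_1 = 0.6214. Entropy rate H' = pi_0*H(p01) + pi_1*H(p10) = 0.3786*0.9642 + 0.6214*0.79 = 0.8559

0.8559 bits/symbol


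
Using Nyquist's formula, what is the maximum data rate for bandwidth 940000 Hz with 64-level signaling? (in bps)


Rate = 2 * B * log2(M) = 2 * 940000 * 6.0 = 11280000.0

11280000.0 bps


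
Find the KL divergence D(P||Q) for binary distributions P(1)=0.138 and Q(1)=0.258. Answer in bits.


KL = p*log2(p/q) + (1-p)*log2((1-p)/(1-q)) = 0.138*log2(0.138/0.258) + 0.862*log2(0.862/0.742) = 0.0619

0.0619 bits


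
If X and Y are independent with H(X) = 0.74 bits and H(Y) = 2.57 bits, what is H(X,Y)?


For independent variables, H(X,Y) = H(X) + H(Y) = 0.74 + 2.57 = 3.31

3.31 bits


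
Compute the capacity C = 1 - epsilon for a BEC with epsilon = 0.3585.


C = 1 - epsilon = 1 - 0.3585 = 0.6415

0.6415 bits


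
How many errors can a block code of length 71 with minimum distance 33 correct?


Correction capability = floor((d-1)/2) = floor((33-1)/2) = 16

16 errors


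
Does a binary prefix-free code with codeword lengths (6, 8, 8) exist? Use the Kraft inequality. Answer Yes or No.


Kraft sum = sum(2^(-l_i)) = 0.0234, need <= 1. Result: satisfied (a binary prefix-free code with these lengths exists)

Yes


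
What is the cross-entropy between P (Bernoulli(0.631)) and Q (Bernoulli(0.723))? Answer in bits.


H(P,Q) = -p*log2(q) - (1-p)*log2(1-q). -0.631*log2(0.723) = 0.295265; -0.369*log2(0.277) = 0.683404. H(P,Q) = 0.295265 + 0.683404 = 0.9787

0.9787 bits


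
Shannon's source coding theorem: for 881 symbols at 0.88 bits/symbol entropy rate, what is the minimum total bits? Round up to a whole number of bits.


Minimum bits >= n * H = 881 * 0.88 = 775.28, rounded up to a whole number of bits = 776

776 bits


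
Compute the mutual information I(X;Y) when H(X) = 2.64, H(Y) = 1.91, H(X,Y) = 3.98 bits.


I(X;Y) = H(X) + H(Y) - H(X,Y) = 2.64 + 1.91 - 3.98 = 0.57

0.57 bits


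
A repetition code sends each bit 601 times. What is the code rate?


Rate = k/n = 1/601

1/601
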